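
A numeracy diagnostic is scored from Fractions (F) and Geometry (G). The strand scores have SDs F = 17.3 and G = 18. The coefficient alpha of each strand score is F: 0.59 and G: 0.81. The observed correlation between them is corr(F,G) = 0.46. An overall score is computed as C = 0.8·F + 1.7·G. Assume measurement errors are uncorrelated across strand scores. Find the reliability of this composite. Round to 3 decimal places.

0.831

Var(C) = 0.8²·17.3² + 1.7²·18² + 2·[1.36·17.3·18·0.46] = 1127.91 + 389.624 = 1517.53.
With uncorrelated errors the cross-covariances are all true-score covariance, so they carry over unchanged; only the diagonal terms shrink to ρᵢσᵢ².
True-score variance = [0.8²·17.3²·0.59 + 1.7²·18²·0.81] + 389.624 = 871.464 + 389.624 = 1261.09.
Reliability = 1261.09 / 1517.53 = 0.831.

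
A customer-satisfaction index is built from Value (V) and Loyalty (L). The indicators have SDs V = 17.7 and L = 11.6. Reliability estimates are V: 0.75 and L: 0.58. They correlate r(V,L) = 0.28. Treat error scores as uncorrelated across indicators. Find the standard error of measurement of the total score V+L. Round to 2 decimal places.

Var(total) = 447.85 + 114.979 = 562.829.
True-score variance = 313.012 + 114.979 = 427.991, so reliability = 0.7604.
Error variance = 562.829 − 427.991 = 134.838; SEM = √134.838 = 11.61.

11.61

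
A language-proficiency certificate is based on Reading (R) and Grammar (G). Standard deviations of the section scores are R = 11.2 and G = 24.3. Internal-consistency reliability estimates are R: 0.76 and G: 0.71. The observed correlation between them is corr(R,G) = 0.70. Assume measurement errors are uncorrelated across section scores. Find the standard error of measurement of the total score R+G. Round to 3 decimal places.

14.190

Var(total) = 715.93 + 381.024 = 1096.95.
True-score variance = 514.582 + 381.024 = 895.606, so reliability = 0.8164.
Error variance = 1096.95 − 895.606 = 201.348; SEM = √201.348 = 14.190.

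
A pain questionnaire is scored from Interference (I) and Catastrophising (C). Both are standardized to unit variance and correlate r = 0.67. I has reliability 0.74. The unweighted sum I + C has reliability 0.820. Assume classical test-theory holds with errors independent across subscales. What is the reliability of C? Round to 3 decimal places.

Var(I+C) = 2 + 2·0.67 = 3.340.
True-score variance = ρ_I + ρ_C + 2·0.67, so 0.820 = (0.74 + ρ_C + 1.34) / 3.340.
ρ_C = 0.820·3.340 − 0.74 − 1.34 = 0.659.

0.659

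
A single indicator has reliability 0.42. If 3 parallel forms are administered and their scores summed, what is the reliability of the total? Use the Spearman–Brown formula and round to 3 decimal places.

0.685

ρ_k = kρ / (1 + (k−1)ρ) = 3·0.42 / (1 + 2·0.42) = 1.260 / 1.840 = 0.685.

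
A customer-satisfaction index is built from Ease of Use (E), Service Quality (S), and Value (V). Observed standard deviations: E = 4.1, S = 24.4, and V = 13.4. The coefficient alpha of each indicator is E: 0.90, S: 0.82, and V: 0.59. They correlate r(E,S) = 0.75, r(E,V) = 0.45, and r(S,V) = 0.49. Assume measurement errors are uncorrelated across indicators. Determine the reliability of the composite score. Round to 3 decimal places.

Var(E+S+V) = 4.1² + 24.4² + 13.4² + 2·[4.1·24.4·0.75 + 4.1·13.4·0.45 + 24.4·13.4·0.49] = 791.73 + 519.927 = 1311.66.
Because errors are independent across components, Cov(Tᵢ,Tⱼ) = Cov(Xᵢ,Xⱼ); the off-diagonal part of the true-score variance is the same as above.
True-score variance = [4.1²·0.90 + 24.4²·0.82 + 13.4²·0.59] + 519.927 = 609.265 + 519.927 = 1129.19.
Reliability = 1129.19 / 1311.66 = 0.861.

0.861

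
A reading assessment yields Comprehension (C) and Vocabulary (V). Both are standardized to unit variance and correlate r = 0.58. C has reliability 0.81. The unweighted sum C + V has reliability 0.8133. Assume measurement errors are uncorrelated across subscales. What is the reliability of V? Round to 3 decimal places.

Var(C+V) = 2 + 2·0.58 = 3.160.
True-score variance = ρ_C + ρ_V + 2·0.58, so 0.8133 = (0.81 + ρ_V + 1.16) / 3.160.
ρ_V = 0.8133·3.160 − 0.81 − 1.16 = 0.600.

0.600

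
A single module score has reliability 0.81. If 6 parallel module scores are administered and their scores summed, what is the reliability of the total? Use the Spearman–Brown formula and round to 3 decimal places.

0.962

ρ_k = kρ / (1 + (k−1)ρ) = 6·0.81 / (1 + 5·0.81) = 4.860 / 5.050 = 0.962.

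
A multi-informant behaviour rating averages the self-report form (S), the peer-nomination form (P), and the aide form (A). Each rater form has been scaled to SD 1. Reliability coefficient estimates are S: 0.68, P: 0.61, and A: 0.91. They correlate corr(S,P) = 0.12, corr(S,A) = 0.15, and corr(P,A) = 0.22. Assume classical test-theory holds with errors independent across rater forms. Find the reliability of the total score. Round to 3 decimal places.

0.799

Var(S+P+A) = 3 + 2·[0.12 + 0.15 + 0.22] = 3 + 0.98 = 3.98.
Under uncorrelated errors the observed covariances equal the true-score covariances, so only the own-variance terms attenuate.
True-score variance = [0.68 + 0.61 + 0.91] + 0.98 = 2.2 + 0.98 = 3.18.
Reliability = 3.18 / 3.98 = 0.799.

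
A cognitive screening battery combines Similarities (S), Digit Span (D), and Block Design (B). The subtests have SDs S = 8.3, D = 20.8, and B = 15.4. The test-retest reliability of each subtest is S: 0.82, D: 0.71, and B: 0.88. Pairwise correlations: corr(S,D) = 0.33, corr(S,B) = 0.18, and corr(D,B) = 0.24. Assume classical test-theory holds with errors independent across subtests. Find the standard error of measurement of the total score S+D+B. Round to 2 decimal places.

Var(total) = 738.69 + 313.711 = 1052.4.
True-score variance = 572.365 + 313.711 = 886.076, so reliability = 0.8420.
Error variance = 1052.4 − 886.076 = 166.325; SEM = √166.325 = 12.90.

12.90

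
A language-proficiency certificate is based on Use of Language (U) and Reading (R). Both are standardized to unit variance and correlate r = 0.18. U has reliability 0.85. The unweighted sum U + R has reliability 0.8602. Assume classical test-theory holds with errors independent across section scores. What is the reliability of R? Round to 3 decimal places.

0.820

Var(U+R) = 2 + 2·0.18 = 2.360.
True-score variance = ρ_U + ρ_R + 2·0.18, so 0.8602 = (0.85 + ρ_R + 0.36) / 2.360.
ρ_R = 0.8602·2.360 − 0.85 − 0.36 = 0.820.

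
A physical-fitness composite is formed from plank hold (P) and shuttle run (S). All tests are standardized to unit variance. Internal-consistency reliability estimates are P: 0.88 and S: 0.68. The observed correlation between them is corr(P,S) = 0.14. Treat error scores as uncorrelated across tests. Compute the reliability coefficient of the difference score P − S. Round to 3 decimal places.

Var(P−S) = 1 + 1 − 2·0.14 = 2 − 0.28 = 1.72.
With uncorrelated errors the cross-covariances are all true-score covariance, so they carry over unchanged; only the diagonal terms shrink to ρᵢσᵢ².
True-score variance = [0.88 + 0.68] − 0.28 = 1.56 − 0.28 = 1.28.
Reliability = 1.28 / 1.72 = 0.744.

0.744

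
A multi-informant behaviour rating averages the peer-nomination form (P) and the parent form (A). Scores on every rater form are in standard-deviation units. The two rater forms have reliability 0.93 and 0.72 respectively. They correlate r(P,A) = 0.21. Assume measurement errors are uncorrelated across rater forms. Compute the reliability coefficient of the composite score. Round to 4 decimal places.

0.8554

Var(P+A) = 2 + 2·[0.21] = 2 + 0.42 = 2.42.
Because errors are independent across components, Cov(Tᵢ,Tⱼ) = Cov(Xᵢ,Xⱼ); the off-diagonal part of the true-score variance is the same as above.
True-score variance = [0.93 + 0.72] + 0.42 = 1.65 + 0.42 = 2.07.
Reliability = 2.07 / 2.42 = 0.8554.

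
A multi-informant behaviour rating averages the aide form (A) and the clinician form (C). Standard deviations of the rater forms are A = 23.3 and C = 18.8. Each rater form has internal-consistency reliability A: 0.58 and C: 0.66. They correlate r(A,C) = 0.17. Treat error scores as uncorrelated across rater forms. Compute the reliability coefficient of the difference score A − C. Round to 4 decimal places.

0.5341

Var(A−C) = 23.3² + 18.8² − 2·23.3·18.8·0.17 = 896.33 − 148.934 = 747.396.
With uncorrelated errors the cross-covariances are all true-score covariance, so they carry over unchanged; only the diagonal terms shrink to ρᵢσᵢ².
True-score variance = [23.3²·0.58 + 18.8²·0.66] − 148.934 = 548.147 − 148.934 = 399.213.
Reliability = 399.213 / 747.396 = 0.5341.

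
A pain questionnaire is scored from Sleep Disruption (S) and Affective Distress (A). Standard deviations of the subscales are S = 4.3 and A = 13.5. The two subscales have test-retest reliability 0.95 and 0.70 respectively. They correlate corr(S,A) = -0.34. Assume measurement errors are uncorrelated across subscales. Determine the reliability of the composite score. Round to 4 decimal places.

0.6552

Var(S+A) = 4.3² + 13.5² + 2·[4.3·13.5·(-0.34)] = 200.74 − 39.474 = 161.266.
With uncorrelated errors the cross-covariances are all true-score covariance, so they carry over unchanged; only the diagonal terms shrink to ρᵢσᵢ².
True-score variance = [4.3²·0.95 + 13.5²·0.70] − 39.474 = 145.14 − 39.474 = 105.666.
Reliability = 105.666 / 161.266 = 0.6552.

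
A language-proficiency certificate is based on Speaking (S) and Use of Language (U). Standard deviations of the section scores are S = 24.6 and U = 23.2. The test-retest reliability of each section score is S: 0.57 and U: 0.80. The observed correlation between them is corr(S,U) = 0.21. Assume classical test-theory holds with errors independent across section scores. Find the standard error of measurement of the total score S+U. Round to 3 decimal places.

Var(total) = 1143.4 + 239.702 = 1383.1.
True-score variance = 775.533 + 239.702 = 1015.24, so reliability = 0.7340.
Error variance = 1383.1 − 1015.24 = 367.867; SEM = √367.867 = 19.180.

19.180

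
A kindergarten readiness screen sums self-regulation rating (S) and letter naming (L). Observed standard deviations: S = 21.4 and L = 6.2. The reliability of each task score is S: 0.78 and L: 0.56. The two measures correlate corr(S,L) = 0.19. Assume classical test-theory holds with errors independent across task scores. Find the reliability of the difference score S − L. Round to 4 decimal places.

Var(S−L) = 21.4² + 6.2² − 2·21.4·6.2·0.19 = 496.4 − 50.4184 = 445.982.
With uncorrelated errors the cross-covariances are all true-score covariance, so they carry over unchanged; only the diagonal terms shrink to ρᵢσᵢ².
True-score variance = [21.4²·0.78 + 6.2²·0.56] − 50.4184 = 378.735 − 50.4184 = 328.317.
Reliability = 328.317 / 445.982 = 0.7362.

0.7362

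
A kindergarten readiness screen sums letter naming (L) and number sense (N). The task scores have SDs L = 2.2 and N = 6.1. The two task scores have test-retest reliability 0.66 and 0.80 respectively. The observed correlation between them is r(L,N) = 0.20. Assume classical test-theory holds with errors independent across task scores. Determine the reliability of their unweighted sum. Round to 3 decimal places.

Var(L+N) = 2.2² + 6.1² + 2·[2.2·6.1·0.20] = 42.05 + 5.368 = 47.418.
Because errors are independent across components, Cov(Tᵢ,Tⱼ) = Cov(Xᵢ,Xⱼ); the off-diagonal part of the true-score variance is the same as above.
True-score variance = [2.2²·0.66 + 6.1²·0.80] + 5.368 = 32.9624 + 5.368 = 38.3304.
Reliability = 38.3304 / 47.418 = 0.808.

0.808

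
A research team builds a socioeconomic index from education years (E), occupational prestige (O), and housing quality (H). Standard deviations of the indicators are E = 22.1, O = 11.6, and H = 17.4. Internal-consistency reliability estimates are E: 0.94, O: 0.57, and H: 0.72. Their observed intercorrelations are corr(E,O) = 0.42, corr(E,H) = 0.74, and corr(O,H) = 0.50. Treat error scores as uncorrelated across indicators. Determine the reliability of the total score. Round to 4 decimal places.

0.9101

Var(E+O+H) = 22.1² + 11.6² + 17.4² + 2·[22.1·11.6·0.42 + 22.1·17.4·0.74 + 11.6·17.4·0.50] = 925.73 + 986.302 = 1912.03.
Under uncorrelated errors the observed covariances equal the true-score covariances, so only the own-variance terms attenuate.
True-score variance = [22.1²·0.94 + 11.6²·0.57 + 17.4²·0.72] + 986.302 = 753.792 + 986.302 = 1740.09.
Reliability = 1740.09 / 1912.03 = 0.9101.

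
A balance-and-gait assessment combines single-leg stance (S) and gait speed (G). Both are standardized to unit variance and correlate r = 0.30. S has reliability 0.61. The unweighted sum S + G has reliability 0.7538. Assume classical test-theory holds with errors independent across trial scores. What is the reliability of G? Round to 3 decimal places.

Var(S+G) = 2 + 2·0.30 = 2.600.
True-score variance = ρ_S + ρ_G + 2·0.30, so 0.7538 = (0.61 + ρ_G + 0.60) / 2.600.
ρ_G = 0.7538·2.600 − 0.61 − 0.60 = 0.750.

0.750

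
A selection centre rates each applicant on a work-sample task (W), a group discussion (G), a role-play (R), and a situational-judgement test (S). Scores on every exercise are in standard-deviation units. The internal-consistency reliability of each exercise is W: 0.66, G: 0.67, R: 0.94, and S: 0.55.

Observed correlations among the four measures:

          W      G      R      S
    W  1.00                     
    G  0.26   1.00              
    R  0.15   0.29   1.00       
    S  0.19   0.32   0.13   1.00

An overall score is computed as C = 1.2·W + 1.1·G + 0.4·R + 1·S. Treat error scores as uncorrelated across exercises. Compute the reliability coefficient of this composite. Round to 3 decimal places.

0.781

Var(C) = 1.2² + 1.1² + 0.4² + 1 + 2·[1.32·0.26 + 0.48·0.15 + 1.2·0.19 + 0.44·0.29 + 1.1·0.32 + 0.4·0.13] = 3.81 + 2.3496 = 6.1596.
Under uncorrelated errors the observed covariances equal the true-score covariances, so only the own-variance terms attenuate.
True-score variance = [1.2²·0.66 + 1.1²·0.67 + 0.4²·0.94 + 0.55] + 2.3496 = 2.4615 + 2.3496 = 4.8111.
Reliability = 4.8111 / 6.1596 = 0.781.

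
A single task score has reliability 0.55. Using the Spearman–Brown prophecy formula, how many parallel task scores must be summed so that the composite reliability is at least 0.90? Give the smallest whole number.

k ≥ ρ*(1−ρ₁)/(ρ₁(1−ρ*)) = 0.90·0.45 / (0.55·0.10) = 7.364.
Smallest integer k = 8.

8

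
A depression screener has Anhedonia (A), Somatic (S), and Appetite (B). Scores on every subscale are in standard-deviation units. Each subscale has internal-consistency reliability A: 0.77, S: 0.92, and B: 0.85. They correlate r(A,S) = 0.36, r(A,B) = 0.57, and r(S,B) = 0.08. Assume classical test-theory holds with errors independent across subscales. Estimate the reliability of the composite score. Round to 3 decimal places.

0.908

Var(A+S+B) = 3 + 2·[0.36 + 0.57 + 0.08] = 3 + 2.02 = 5.02.
With uncorrelated errors the cross-covariances are all true-score covariance, so they carry over unchanged; only the diagonal terms shrink to ρᵢσᵢ².
True-score variance = [0.77 + 0.92 + 0.85] + 2.02 = 2.54 + 2.02 = 4.56.
Reliability = 4.56 / 5.02 = 0.908.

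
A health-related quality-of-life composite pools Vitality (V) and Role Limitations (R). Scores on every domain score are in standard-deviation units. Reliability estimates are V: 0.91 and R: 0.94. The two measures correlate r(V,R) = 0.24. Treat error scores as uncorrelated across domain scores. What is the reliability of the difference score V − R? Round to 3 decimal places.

0.901

Var(V−R) = 1 + 1 − 2·0.24 = 2 − 0.48 = 1.52.
Under uncorrelated errors the observed covariances equal the true-score covariances, so only the own-variance terms attenuate.
True-score variance = [0.91 + 0.94] − 0.48 = 1.85 − 0.48 = 1.37.
Reliability = 1.37 / 1.52 = 0.901.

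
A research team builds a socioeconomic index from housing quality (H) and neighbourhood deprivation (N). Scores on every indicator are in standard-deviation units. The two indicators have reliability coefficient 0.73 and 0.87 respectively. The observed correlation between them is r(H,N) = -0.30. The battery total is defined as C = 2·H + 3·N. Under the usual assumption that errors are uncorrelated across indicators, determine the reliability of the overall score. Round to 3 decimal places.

0.761

Var(C) = 2² + 3² + 2·[6·(-0.30)] = 13 − 3.6 = 9.4.
With uncorrelated errors the cross-covariances are all true-score covariance, so they carry over unchanged; only the diagonal terms shrink to ρᵢσᵢ².
True-score variance = [2²·0.73 + 3²·0.87] − 3.6 = 10.75 − 3.6 = 7.15.
Reliability = 7.15 / 9.4 = 0.761.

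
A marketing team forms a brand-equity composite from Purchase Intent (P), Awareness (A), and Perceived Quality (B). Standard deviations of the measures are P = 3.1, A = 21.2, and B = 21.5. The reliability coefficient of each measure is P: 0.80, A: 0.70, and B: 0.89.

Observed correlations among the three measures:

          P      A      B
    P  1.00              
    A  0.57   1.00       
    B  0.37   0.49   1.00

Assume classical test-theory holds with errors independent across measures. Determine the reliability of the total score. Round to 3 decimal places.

0.874

Var(P+A+B) = 3.1² + 21.2² + 21.5² + 2·[3.1·21.2·0.57 + 3.1·21.5·0.37 + 21.2·21.5·0.49] = 921.3 + 570.926 = 1492.23.
With uncorrelated errors the cross-covariances are all true-score covariance, so they carry over unchanged; only the diagonal terms shrink to ρᵢσᵢ².
True-score variance = [3.1²·0.80 + 21.2²·0.70 + 21.5²·0.89] + 570.926 = 733.699 + 570.926 = 1304.62.
Reliability = 1304.62 / 1492.23 = 0.874.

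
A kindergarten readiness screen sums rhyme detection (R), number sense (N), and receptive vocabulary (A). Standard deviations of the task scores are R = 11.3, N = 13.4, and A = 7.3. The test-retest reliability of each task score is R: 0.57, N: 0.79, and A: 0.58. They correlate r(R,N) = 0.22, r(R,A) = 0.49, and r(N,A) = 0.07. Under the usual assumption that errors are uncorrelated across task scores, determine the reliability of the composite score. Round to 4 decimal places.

0.7796

Var(R+N+A) = 11.3² + 13.4² + 7.3² + 2·[11.3·13.4·0.22 + 11.3·7.3·0.49 + 13.4·7.3·0.07] = 360.54 + 161.16 = 521.7.
Under uncorrelated errors the observed covariances equal the true-score covariances, so only the own-variance terms attenuate.
True-score variance = [11.3²·0.57 + 13.4²·0.79 + 7.3²·0.58] + 161.16 = 245.544 + 161.16 = 406.704.
Reliability = 406.704 / 521.7 = 0.7796.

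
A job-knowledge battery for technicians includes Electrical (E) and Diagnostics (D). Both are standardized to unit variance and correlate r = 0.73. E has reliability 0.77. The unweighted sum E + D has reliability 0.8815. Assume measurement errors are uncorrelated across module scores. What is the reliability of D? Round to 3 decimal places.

0.820

Var(E+D) = 2 + 2·0.73 = 3.460.
True-score variance = ρ_E + ρ_D + 2·0.73, so 0.8815 = (0.77 + ρ_D + 1.46) / 3.460.
ρ_D = 0.8815·3.460 − 0.77 − 1.46 = 0.820.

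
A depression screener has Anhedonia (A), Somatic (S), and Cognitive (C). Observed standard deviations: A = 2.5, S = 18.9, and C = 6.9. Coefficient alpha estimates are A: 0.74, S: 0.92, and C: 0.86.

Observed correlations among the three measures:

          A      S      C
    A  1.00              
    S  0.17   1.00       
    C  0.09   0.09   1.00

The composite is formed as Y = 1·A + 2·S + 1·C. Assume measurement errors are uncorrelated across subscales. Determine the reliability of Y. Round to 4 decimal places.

0.9217

Var(Y) = 2.5² + 2²·18.9² + 6.9² + 2·[2·2.5·18.9·0.17 + 2.5·6.9·0.09 + 2·18.9·6.9·0.09] = 1482.7 + 82.1826 = 1564.88.
With uncorrelated errors the cross-covariances are all true-score covariance, so they carry over unchanged; only the diagonal terms shrink to ρᵢσᵢ².
True-score variance = [2.5²·0.74 + 2²·18.9²·0.92 + 6.9²·0.86] + 82.1826 = 1360.1 + 82.1826 = 1442.28.
Reliability = 1442.28 / 1564.88 = 0.9217.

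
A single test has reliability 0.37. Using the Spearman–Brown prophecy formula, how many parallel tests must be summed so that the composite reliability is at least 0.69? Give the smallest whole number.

4

k ≥ ρ*(1−ρ₁)/(ρ₁(1−ρ*)) = 0.69·0.63 / (0.37·0.31) = 3.790.
Smallest integer k = 4.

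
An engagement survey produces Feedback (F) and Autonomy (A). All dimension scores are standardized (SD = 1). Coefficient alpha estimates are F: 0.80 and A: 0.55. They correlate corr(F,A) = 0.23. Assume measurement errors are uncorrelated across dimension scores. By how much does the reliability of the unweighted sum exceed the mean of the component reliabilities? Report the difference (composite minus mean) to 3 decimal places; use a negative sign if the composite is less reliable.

0.061

Var(sum) = 2 + 0.46 = 2.46; true-score variance = 1.35 + 0.46 = 1.81; composite reliability = 0.7358.
Mean component reliability = 0.6750.
Difference = 0.7358 − 0.6750 = 0.061.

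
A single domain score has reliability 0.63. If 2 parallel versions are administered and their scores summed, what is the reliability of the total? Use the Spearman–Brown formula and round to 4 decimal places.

0.7730

ρ_k = kρ / (1 + (k−1)ρ) = 2·0.63 / (1 + 1·0.63) = 1.260 / 1.630 = 0.7730.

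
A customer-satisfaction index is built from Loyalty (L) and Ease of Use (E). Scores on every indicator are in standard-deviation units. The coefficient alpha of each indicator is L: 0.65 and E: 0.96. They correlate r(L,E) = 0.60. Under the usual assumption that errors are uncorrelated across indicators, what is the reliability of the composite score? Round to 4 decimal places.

Var(L+E) = 2 + 2·[0.60] = 2 + 1.2 = 3.2.
Under uncorrelated errors the observed covariances equal the true-score covariances, so only the own-variance terms attenuate.
True-score variance = [0.65 + 0.96] + 1.2 = 1.61 + 1.2 = 2.81.
Reliability = 2.81 / 3.2 = 0.8781.

0.8781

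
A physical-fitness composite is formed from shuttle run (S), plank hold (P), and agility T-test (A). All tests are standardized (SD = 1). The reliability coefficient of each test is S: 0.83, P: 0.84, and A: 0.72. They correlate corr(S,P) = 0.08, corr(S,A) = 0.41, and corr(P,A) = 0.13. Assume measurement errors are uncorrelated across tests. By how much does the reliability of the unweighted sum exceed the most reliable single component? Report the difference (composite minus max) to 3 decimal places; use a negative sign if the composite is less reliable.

0.016

Var(sum) = 3 + 1.24 = 4.24; true-score variance = 2.39 + 1.24 = 3.63; composite reliability = 0.8561.
Max component reliability = 0.8400.
Difference = 0.8561 − 0.8400 = 0.016.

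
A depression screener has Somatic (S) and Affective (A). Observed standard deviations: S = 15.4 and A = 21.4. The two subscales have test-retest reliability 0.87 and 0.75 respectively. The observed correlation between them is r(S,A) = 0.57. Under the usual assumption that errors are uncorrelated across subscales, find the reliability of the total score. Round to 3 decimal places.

Var(S+A) = 15.4² + 21.4² + 2·[15.4·21.4·0.57] = 695.12 + 375.698 = 1070.82.
Because errors are independent across components, Cov(Tᵢ,Tⱼ) = Cov(Xᵢ,Xⱼ); the off-diagonal part of the true-score variance is the same as above.
True-score variance = [15.4²·0.87 + 21.4²·0.75] + 375.698 = 549.799 + 375.698 = 925.498.
Reliability = 925.498 / 1070.82 = 0.864.

0.864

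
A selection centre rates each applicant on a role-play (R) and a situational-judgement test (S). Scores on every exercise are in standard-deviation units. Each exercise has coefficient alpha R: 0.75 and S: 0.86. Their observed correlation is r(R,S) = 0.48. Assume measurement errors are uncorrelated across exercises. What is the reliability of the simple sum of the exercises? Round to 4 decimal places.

0.8682

Var(R+S) = 2 + 2·[0.48] = 2 + 0.96 = 2.96.
Because errors are independent across components, Cov(Tᵢ,Tⱼ) = Cov(Xᵢ,Xⱼ); the off-diagonal part of the true-score variance is the same as above.
True-score variance = [0.75 + 0.86] + 0.96 = 1.61 + 0.96 = 2.57.
Reliability = 2.57 / 2.96 = 0.8682.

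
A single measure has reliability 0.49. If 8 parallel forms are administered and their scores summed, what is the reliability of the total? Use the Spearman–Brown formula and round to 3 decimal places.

0.885

ρ_k = kρ / (1 + (k−1)ρ) = 8·0.49 / (1 + 7·0.49) = 3.920 / 4.430 = 0.885.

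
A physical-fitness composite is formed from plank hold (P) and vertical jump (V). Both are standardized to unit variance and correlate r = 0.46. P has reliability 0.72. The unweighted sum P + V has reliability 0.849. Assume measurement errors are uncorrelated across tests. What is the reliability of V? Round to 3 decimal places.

Var(P+V) = 2 + 2·0.46 = 2.920.
True-score variance = ρ_P + ρ_V + 2·0.46, so 0.849 = (0.72 + ρ_V + 0.92) / 2.920.
ρ_V = 0.849·2.920 − 0.72 − 0.92 = 0.839.

0.839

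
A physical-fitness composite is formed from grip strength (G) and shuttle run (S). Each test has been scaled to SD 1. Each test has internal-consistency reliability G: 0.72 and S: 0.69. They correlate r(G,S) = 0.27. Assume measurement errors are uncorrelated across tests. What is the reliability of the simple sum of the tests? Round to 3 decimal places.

0.768

Var(G+S) = 2 + 2·[0.27] = 2 + 0.54 = 2.54.
Under uncorrelated errors the observed covariances equal the true-score covariances, so only the own-variance terms attenuate.
True-score variance = [0.72 + 0.69] + 0.54 = 1.41 + 0.54 = 1.95.
Reliability = 1.95 / 2.54 = 0.768.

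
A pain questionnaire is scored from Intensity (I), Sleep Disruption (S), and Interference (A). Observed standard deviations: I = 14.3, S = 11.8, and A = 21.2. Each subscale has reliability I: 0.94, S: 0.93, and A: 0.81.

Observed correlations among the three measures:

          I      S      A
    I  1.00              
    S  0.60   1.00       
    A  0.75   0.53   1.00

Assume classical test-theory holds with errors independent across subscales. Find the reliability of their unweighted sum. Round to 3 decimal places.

Var(I+S+A) = 14.3² + 11.8² + 21.2² + 2·[14.3·11.8·0.60 + 14.3·21.2·0.75 + 11.8·21.2·0.53] = 793.17 + 922.398 = 1715.57.
With uncorrelated errors the cross-covariances are all true-score covariance, so they carry over unchanged; only the diagonal terms shrink to ρᵢσᵢ².
True-score variance = [14.3²·0.94 + 11.8²·0.93 + 21.2²·0.81] + 922.398 = 685.76 + 922.398 = 1608.16.
Reliability = 1608.16 / 1715.57 = 0.937.

0.937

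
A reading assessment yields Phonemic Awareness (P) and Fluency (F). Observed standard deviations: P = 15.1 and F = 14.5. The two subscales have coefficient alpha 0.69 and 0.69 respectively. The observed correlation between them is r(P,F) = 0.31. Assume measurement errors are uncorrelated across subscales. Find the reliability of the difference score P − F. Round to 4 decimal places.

Var(P−F) = 15.1² + 14.5² − 2·15.1·14.5·0.31 = 438.26 − 135.749 = 302.511.
With uncorrelated errors the cross-covariances are all true-score covariance, so they carry over unchanged; only the diagonal terms shrink to ρᵢσᵢ².
True-score variance = [15.1²·0.69 + 14.5²·0.69] − 135.749 = 302.399 − 135.749 = 166.65.
Reliability = 166.65 / 302.511 = 0.5509.

0.5509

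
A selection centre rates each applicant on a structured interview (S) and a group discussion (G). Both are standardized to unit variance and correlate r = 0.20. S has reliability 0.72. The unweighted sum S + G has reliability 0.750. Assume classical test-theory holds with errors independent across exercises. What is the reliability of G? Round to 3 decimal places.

Var(S+G) = 2 + 2·0.20 = 2.400.
True-score variance = ρ_S + ρ_G + 2·0.20, so 0.750 = (0.72 + ρ_G + 0.40) / 2.400.
ρ_G = 0.750·2.400 − 0.72 − 0.40 = 0.680.

0.680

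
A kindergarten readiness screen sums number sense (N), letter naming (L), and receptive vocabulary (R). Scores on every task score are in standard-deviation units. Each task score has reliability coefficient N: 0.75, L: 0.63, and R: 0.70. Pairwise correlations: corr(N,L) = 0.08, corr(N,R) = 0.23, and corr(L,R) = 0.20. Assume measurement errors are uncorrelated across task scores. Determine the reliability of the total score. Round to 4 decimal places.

0.7711

Var(N+L+R) = 3 + 2·[0.08 + 0.23 + 0.20] = 3 + 1.02 = 4.02.
With uncorrelated errors the cross-covariances are all true-score covariance, so they carry over unchanged; only the diagonal terms shrink to ρᵢσᵢ².
True-score variance = [0.75 + 0.63 + 0.70] + 1.02 = 2.08 + 1.02 = 3.1.
Reliability = 3.1 / 4.02 = 0.7711.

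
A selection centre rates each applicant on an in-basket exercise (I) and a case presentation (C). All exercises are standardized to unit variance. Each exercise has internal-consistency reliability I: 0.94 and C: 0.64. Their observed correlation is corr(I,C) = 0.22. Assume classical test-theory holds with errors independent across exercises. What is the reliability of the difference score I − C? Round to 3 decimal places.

Var(I−C) = 1 + 1 − 2·0.22 = 2 − 0.44 = 1.56.
Under uncorrelated errors the observed covariances equal the true-score covariances, so only the own-variance terms attenuate.
True-score variance = [0.94 + 0.64] − 0.44 = 1.58 − 0.44 = 1.14.
Reliability = 1.14 / 1.56 = 0.731.

0.731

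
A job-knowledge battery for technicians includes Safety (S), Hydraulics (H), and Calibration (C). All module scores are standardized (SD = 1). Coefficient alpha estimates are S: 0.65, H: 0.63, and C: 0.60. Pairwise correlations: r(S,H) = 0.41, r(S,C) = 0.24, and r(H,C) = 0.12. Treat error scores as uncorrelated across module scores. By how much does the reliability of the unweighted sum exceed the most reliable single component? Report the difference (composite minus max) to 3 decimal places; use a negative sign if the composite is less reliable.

Var(sum) = 3 + 1.54 = 4.54; true-score variance = 1.88 + 1.54 = 3.42; composite reliability = 0.7533.
Max component reliability = 0.6500.
Difference = 0.7533 − 0.6500 = 0.103.

0.103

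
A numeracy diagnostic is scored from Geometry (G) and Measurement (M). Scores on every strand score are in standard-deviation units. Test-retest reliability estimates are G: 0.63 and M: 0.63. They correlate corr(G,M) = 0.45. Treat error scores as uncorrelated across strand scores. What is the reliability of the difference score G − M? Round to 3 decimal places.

Var(G−M) = 1 + 1 − 2·0.45 = 2 − 0.9 = 1.1.
Because errors are independent across components, Cov(Tᵢ,Tⱼ) = Cov(Xᵢ,Xⱼ); the off-diagonal part of the true-score variance is the same as above.
True-score variance = [0.63 + 0.63] − 0.9 = 1.26 − 0.9 = 0.36.
Reliability = 0.36 / 1.1 = 0.327.

0.327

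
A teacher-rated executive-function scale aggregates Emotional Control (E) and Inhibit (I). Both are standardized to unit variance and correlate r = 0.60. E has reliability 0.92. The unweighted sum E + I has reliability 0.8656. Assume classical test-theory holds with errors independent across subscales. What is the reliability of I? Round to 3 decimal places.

0.650

Var(E+I) = 2 + 2·0.60 = 3.200.
True-score variance = ρ_E + ρ_I + 2·0.60, so 0.8656 = (0.92 + ρ_I + 1.20) / 3.200.
ρ_I = 0.8656·3.200 − 0.92 − 1.20 = 0.650.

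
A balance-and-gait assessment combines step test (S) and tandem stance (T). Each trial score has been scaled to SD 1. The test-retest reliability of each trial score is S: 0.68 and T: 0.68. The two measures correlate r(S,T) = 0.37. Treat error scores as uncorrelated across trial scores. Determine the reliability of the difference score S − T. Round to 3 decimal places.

0.492

Var(S−T) = 1 + 1 − 2·0.37 = 2 − 0.74 = 1.26.
Because errors are independent across components, Cov(Tᵢ,Tⱼ) = Cov(Xᵢ,Xⱼ); the off-diagonal part of the true-score variance is the same as above.
True-score variance = [0.68 + 0.68] − 0.74 = 1.36 − 0.74 = 0.62.
Reliability = 0.62 / 1.26 = 0.492.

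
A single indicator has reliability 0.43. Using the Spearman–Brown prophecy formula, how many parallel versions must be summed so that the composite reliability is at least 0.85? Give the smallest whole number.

8

k ≥ ρ*(1−ρ₁)/(ρ₁(1−ρ*)) = 0.85·0.57 / (0.43·0.15) = 7.512.
Smallest integer k = 8.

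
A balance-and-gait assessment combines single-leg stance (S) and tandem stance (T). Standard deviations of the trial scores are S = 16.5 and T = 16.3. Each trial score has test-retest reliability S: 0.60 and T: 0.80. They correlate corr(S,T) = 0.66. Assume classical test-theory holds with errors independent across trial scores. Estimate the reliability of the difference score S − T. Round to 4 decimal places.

0.1142

Var(S−T) = 16.5² + 16.3² − 2·16.5·16.3·0.66 = 537.94 − 355.014 = 182.926.
With uncorrelated errors the cross-covariances are all true-score covariance, so they carry over unchanged; only the diagonal terms shrink to ρᵢσᵢ².
True-score variance = [16.5²·0.60 + 16.3²·0.80] − 355.014 = 375.902 − 355.014 = 20.888.
Reliability = 20.888 / 182.926 = 0.1142.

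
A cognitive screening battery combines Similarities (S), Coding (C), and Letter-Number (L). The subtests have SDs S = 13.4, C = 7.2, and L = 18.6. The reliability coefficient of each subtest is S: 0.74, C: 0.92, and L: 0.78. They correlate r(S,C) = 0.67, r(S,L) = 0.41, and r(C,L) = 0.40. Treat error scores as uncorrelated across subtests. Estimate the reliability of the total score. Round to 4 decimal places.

Var(S+C+L) = 13.4² + 7.2² + 18.6² + 2·[13.4·7.2·0.67 + 13.4·18.6·0.41 + 7.2·18.6·0.40] = 577.36 + 440.796 = 1018.16.
Under uncorrelated errors the observed covariances equal the true-score covariances, so only the own-variance terms attenuate.
True-score variance = [13.4²·0.74 + 7.2²·0.92 + 18.6²·0.78] + 440.796 = 450.416 + 440.796 = 891.212.
Reliability = 891.212 / 1018.16 = 0.8753.

0.8753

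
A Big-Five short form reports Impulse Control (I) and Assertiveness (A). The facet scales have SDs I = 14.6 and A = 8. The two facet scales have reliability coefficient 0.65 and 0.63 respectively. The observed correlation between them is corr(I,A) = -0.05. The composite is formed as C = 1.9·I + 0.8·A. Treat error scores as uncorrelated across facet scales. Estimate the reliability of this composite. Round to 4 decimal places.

0.6411

Var(C) = 1.9²·14.6² + 0.8²·8² + 2·[1.52·14.6·8·(-0.05)] = 810.468 − 17.7536 = 792.714.
Under uncorrelated errors the observed covariances equal the true-score covariances, so only the own-variance terms attenuate.
True-score variance = [1.9²·14.6²·0.65 + 0.8²·8²·0.63] − 17.7536 = 525.985 − 17.7536 = 508.231.
Reliability = 508.231 / 792.714 = 0.6411.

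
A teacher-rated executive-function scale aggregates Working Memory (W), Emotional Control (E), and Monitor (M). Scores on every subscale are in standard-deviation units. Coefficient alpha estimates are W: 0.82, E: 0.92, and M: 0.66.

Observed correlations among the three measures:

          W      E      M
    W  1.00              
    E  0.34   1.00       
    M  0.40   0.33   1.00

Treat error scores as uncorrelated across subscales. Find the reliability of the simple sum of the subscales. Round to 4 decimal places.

0.8833

Var(W+E+M) = 3 + 2·[0.34 + 0.40 + 0.33] = 3 + 2.14 = 5.14.
Under uncorrelated errors the observed covariances equal the true-score covariances, so only the own-variance terms attenuate.
True-score variance = [0.82 + 0.92 + 0.66] + 2.14 = 2.4 + 2.14 = 4.54.
Reliability = 4.54 / 5.14 = 0.8833.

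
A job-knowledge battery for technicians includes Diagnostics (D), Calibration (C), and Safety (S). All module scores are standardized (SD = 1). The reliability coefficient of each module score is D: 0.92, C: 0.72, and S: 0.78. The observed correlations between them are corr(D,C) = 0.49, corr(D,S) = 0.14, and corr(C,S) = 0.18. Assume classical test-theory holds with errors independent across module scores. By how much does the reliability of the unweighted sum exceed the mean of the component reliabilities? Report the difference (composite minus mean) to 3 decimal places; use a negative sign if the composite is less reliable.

0.068

Var(sum) = 3 + 1.62 = 4.62; true-score variance = 2.42 + 1.62 = 4.04; composite reliability = 0.8745.
Mean component reliability = 0.8067.
Difference = 0.8745 − 0.8067 = 0.068.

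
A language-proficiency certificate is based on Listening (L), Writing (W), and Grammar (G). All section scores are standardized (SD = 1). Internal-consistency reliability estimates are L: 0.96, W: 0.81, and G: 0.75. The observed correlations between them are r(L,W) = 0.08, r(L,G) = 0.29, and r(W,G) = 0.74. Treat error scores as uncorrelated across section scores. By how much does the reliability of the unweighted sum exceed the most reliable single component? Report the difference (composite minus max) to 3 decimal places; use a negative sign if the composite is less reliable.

Var(sum) = 3 + 2.22 = 5.22; true-score variance = 2.52 + 2.22 = 4.74; composite reliability = 0.9080.
Max component reliability = 0.9600.
Difference = 0.9080 − 0.9600 = -0.052.

-0.052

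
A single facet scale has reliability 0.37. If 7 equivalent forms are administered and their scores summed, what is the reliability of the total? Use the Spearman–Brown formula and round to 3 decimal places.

ρ_k = kρ / (1 + (k−1)ρ) = 7·0.37 / (1 + 6·0.37) = 2.590 / 3.220 = 0.804.

0.804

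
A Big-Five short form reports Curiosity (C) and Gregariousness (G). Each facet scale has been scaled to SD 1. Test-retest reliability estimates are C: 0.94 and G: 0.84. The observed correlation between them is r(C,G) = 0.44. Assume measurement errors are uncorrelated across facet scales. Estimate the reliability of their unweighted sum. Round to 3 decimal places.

0.924

Var(C+G) = 2 + 2·[0.44] = 2 + 0.88 = 2.88.
With uncorrelated errors the cross-covariances are all true-score covariance, so they carry over unchanged; only the diagonal terms shrink to ρᵢσᵢ².
True-score variance = [0.94 + 0.84] + 0.88 = 1.78 + 0.88 = 2.66.
Reliability = 2.66 / 2.88 = 0.924.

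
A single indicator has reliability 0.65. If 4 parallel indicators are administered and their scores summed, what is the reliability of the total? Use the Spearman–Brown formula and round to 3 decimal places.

0.881

ρ_k = kρ / (1 + (k−1)ρ) = 4·0.65 / (1 + 3·0.65) = 2.600 / 2.950 = 0.881.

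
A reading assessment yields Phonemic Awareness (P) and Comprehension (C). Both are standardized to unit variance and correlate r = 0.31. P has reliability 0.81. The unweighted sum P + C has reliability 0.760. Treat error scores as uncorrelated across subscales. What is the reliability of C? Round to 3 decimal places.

Var(P+C) = 2 + 2·0.31 = 2.620.
True-score variance = ρ_P + ρ_C + 2·0.31, so 0.760 = (0.81 + ρ_C + 0.62) / 2.620.
ρ_C = 0.760·2.620 − 0.81 − 0.62 = 0.561.

0.561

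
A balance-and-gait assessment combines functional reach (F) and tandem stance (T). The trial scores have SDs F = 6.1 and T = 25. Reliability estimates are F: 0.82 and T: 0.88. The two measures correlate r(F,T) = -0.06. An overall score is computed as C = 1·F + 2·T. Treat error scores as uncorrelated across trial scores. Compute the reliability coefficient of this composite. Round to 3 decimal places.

Var(C) = 6.1² + 2²·25² + 2·[2·6.1·25·(-0.06)] = 2537.21 − 36.6 = 2500.61.
Under uncorrelated errors the observed covariances equal the true-score covariances, so only the own-variance terms attenuate.
True-score variance = [6.1²·0.82 + 2²·25²·0.88] − 36.6 = 2230.51 − 36.6 = 2193.91.
Reliability = 2193.91 / 2500.61 = 0.877.

0.877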